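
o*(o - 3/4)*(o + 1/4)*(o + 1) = o^4 + o^3/2 - 11*o^2/16 - 3*o/16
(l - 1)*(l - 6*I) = l^2 - l - 6*I*l + 6*I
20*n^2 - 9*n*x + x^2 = (-5*n + x)*(-4*n + x)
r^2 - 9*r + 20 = (r - 5)*(r - 4)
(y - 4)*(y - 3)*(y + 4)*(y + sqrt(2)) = y^4 - 3*y^3 + sqrt(2)*y^3 - 16*y^2 - 3*sqrt(2)*y^2 - 16*sqrt(2)*y + 48*y + 48*sqrt(2)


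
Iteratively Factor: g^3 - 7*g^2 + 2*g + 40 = (g + 2)*(g^2 - 9*g + 20) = (g - 5)*(g + 2)*(g - 4)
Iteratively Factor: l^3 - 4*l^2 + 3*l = (l)*(l^2 - 4*l + 3) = l*(l - 1)*(l - 3)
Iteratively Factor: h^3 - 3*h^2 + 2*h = (h - 1)*(h^2 - 2*h) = h*(h - 1)*(h - 2)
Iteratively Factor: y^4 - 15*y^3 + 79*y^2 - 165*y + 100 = (y - 5)*(y^3 - 10*y^2 + 29*y - 20) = (y - 5)*(y - 4)*(y^2 - 6*y + 5) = (y - 5)^2*(y - 4)*(y - 1)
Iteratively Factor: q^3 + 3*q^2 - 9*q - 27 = (q - 3)*(q^2 + 6*q + 9) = (q - 3)*(q + 3)*(q + 3)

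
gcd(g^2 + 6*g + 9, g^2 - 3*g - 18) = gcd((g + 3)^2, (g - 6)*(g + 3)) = g + 3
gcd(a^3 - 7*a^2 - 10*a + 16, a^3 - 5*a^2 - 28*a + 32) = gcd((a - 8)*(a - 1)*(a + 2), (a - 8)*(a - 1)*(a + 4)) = a^2 - 9*a + 8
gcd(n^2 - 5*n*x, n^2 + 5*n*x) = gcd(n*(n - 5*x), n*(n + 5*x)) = n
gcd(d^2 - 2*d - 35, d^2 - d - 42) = d - 7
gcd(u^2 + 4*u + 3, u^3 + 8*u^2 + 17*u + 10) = u + 1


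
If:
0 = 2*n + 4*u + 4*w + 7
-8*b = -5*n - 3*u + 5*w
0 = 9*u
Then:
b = -15*w/8 - 35/16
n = -2*w - 7/2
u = 0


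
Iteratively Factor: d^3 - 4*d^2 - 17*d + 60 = (d - 5)*(d^2 + d - 12) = (d - 5)*(d + 4)*(d - 3)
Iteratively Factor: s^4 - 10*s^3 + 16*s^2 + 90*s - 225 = (s - 5)*(s^3 - 5*s^2 - 9*s + 45) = (s - 5)*(s + 3)*(s^2 - 8*s + 15) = (s - 5)^2*(s + 3)*(s - 3)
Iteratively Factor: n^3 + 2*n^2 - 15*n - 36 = (n + 3)*(n^2 - n - 12) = (n - 4)*(n + 3)*(n + 3)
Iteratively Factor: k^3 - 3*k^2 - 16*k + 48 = (k - 4)*(k^2 + k - 12) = (k - 4)*(k + 4)*(k - 3)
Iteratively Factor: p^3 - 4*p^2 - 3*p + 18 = (p - 3)*(p^2 - p - 6) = (p - 3)*(p + 2)*(p - 3)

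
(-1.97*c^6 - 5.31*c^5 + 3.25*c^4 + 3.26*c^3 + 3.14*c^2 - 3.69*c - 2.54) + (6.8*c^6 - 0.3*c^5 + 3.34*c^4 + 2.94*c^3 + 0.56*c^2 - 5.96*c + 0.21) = 4.83*c^6 - 5.61*c^5 + 6.59*c^4 + 6.2*c^3 + 3.7*c^2 - 9.65*c - 2.33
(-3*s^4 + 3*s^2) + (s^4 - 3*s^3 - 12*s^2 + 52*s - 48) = -2*s^4 - 3*s^3 - 9*s^2 + 52*s - 48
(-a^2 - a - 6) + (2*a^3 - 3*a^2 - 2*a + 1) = 2*a^3 - 4*a^2 - 3*a - 5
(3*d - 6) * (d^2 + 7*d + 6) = 3*d^3 + 15*d^2 - 24*d - 36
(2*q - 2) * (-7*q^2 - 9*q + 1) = -14*q^3 - 4*q^2 + 20*q - 2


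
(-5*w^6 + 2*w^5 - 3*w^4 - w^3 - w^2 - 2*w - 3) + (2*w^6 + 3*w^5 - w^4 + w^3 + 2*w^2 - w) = -3*w^6 + 5*w^5 - 4*w^4 + w^2 - 3*w - 3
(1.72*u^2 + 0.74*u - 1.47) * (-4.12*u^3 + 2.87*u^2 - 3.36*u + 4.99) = -7.0864*u^5 + 1.8876*u^4 + 2.401*u^3 + 1.8775*u^2 + 8.6318*u - 7.3353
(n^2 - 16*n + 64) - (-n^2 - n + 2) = 2*n^2 - 15*n + 62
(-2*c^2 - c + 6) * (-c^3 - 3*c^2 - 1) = 2*c^5 + 7*c^4 - 3*c^3 - 16*c^2 + c - 6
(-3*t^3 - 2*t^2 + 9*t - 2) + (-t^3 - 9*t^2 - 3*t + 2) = -4*t^3 - 11*t^2 + 6*t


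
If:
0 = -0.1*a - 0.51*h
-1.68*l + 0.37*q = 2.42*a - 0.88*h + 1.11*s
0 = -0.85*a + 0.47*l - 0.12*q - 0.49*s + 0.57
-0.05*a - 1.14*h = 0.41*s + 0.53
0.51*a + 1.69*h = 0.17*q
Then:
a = 0.83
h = -0.16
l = -0.47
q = 0.87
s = -0.94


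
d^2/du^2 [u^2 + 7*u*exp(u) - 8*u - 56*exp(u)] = 7*u*exp(u) - 42*exp(u) + 2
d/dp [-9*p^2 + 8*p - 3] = 8 - 18*p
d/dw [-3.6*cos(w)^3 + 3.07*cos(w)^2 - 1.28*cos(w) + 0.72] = (10.8*cos(w)^2 - 6.14*cos(w) + 1.28)*sin(w)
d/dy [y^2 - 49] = 2*y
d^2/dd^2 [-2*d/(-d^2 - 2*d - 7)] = 4*(4*d*(d + 1)^2 - (3*d + 2)*(d^2 + 2*d + 7))/(d^2 + 2*d + 7)^3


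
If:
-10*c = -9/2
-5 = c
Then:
No Solution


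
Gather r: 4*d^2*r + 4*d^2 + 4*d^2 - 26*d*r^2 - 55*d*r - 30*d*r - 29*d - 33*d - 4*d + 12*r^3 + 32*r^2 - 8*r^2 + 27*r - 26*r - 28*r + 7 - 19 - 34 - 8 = 8*d^2 - 66*d + 12*r^3 + r^2*(24 - 26*d) + r*(4*d^2 - 85*d - 27) - 54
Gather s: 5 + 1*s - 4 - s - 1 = 0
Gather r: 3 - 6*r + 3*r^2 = 3*r^2 - 6*r + 3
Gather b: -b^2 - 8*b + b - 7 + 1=-b^2 - 7*b - 6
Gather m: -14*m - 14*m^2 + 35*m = -14*m^2 + 21*m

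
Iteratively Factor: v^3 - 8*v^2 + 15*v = (v - 5)*(v^2 - 3*v) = (v - 5)*(v - 3)*(v)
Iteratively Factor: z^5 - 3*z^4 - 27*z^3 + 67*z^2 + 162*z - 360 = (z - 3)*(z^4 - 27*z^2 - 14*z + 120) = (z - 3)*(z - 2)*(z^3 + 2*z^2 - 23*z - 60) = (z - 3)*(z - 2)*(z + 4)*(z^2 - 2*z - 15) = (z - 5)*(z - 3)*(z - 2)*(z + 4)*(z + 3)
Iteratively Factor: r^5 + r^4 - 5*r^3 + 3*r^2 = (r)*(r^4 + r^3 - 5*r^2 + 3*r) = r*(r + 3)*(r^3 - 2*r^2 + r) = r^2*(r + 3)*(r^2 - 2*r + 1) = r^2*(r - 1)*(r + 3)*(r - 1)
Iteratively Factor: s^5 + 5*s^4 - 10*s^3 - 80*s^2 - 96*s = (s + 4)*(s^4 + s^3 - 14*s^2 - 24*s) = (s + 2)*(s + 4)*(s^3 - s^2 - 12*s) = (s + 2)*(s + 3)*(s + 4)*(s^2 - 4*s) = (s - 4)*(s + 2)*(s + 3)*(s + 4)*(s)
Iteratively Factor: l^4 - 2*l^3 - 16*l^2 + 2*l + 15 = (l - 5)*(l^3 + 3*l^2 - l - 3) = (l - 5)*(l + 3)*(l^2 - 1) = (l - 5)*(l + 1)*(l + 3)*(l - 1)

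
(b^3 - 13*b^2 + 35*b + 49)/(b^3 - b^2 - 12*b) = (-b^3 + 13*b^2 - 35*b - 49)/(b*(-b^2 + b + 12))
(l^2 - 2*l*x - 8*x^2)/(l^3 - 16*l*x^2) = (l + 2*x)/(l*(l + 4*x))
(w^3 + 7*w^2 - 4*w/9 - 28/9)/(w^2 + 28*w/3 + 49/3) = (9*w^2 - 4)/(3*(3*w + 7))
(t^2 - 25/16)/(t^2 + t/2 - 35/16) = (4*t + 5)/(4*t + 7)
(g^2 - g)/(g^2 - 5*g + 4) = g/(g - 4)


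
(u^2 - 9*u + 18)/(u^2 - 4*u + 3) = (u - 6)/(u - 1)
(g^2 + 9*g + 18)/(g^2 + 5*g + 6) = (g + 6)/(g + 2)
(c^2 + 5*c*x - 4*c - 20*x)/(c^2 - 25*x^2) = (4 - c)/(-c + 5*x)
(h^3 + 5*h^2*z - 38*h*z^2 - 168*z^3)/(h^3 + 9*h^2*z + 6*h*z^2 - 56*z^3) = (-h + 6*z)/(-h + 2*z)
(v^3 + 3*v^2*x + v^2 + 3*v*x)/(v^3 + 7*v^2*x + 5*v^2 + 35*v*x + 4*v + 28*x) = v*(v + 3*x)/(v^2 + 7*v*x + 4*v + 28*x)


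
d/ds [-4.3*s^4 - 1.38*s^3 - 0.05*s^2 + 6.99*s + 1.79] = -17.2*s^3 - 4.14*s^2 - 0.1*s + 6.99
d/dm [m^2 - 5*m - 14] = 2*m - 5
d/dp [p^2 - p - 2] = 2*p - 1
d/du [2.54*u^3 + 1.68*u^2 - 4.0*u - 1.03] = 7.62*u^2 + 3.36*u - 4.0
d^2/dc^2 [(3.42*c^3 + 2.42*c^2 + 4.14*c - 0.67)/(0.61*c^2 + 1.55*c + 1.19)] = (-7.105427357601e-15*c^4 + 9.97271200000002*c^3 + 25.81323*c^2 + 7.22610600000001*c - 10.66518)/(0.226981*c^6 + 1.730265*c^5 + 5.724972*c^4 + 10.474745*c^3 + 11.168388*c^2 + 6.584865*c + 1.685159)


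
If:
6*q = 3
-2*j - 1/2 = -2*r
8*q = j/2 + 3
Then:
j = 2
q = 1/2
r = 9/4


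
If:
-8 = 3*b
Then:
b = -8/3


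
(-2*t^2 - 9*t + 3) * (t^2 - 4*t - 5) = -2*t^4 - t^3 + 49*t^2 + 33*t - 15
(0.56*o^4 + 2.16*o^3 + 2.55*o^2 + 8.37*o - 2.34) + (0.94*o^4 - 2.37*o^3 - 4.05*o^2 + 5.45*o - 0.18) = 1.5*o^4 - 0.21*o^3 - 1.5*o^2 + 13.82*o - 2.52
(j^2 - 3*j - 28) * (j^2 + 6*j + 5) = j^4 + 3*j^3 - 41*j^2 - 183*j - 140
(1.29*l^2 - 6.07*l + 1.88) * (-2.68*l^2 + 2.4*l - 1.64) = -3.4572*l^4 + 19.3636*l^3 - 21.722*l^2 + 14.4668*l - 3.0832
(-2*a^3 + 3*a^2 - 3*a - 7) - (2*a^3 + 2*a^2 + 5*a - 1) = -4*a^3 + a^2 - 8*a - 6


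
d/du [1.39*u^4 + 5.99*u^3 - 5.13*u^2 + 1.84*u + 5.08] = 5.56*u^3 + 17.97*u^2 - 10.26*u + 1.84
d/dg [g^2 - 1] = 2*g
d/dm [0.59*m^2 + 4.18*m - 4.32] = 1.18*m + 4.18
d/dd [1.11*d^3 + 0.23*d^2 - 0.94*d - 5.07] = 3.33*d^2 + 0.46*d - 0.94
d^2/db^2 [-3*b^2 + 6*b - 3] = -6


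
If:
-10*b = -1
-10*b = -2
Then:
No Solution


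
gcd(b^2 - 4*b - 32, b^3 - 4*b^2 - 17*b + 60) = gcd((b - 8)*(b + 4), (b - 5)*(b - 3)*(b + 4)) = b + 4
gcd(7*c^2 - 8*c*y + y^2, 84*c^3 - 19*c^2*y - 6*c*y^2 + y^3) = -7*c + y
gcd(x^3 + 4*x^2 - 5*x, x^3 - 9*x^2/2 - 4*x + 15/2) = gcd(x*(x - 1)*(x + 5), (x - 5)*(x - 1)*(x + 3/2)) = x - 1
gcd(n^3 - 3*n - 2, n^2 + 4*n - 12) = n - 2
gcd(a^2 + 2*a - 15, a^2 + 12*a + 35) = a + 5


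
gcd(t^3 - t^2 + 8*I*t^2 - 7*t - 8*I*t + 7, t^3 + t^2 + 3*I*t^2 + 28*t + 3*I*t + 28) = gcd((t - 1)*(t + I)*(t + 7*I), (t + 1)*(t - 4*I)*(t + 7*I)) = t + 7*I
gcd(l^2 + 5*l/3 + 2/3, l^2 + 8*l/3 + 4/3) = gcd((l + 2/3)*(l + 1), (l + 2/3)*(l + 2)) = l + 2/3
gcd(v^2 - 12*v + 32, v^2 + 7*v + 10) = 1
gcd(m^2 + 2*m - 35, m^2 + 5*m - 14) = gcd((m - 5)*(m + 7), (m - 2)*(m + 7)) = m + 7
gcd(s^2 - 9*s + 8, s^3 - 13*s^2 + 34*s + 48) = s - 8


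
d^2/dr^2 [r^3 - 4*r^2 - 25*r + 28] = 6*r - 8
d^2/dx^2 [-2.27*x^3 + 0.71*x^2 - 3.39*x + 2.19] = 1.42 - 13.62*x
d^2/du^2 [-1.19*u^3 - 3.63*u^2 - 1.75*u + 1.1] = -7.14*u - 7.26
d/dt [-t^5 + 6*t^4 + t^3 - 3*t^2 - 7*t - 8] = -5*t^4 + 24*t^3 + 3*t^2 - 6*t - 7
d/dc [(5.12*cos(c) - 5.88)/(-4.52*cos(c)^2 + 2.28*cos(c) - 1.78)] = (-23.1424*cos(c)^2 + 53.1552*cos(c) - 4.2928)*sin(c)/(20.4304*cos(c)^4 - 20.6112*cos(c)^3 + 21.2896*cos(c)^2 - 8.1168*cos(c) + 3.1684)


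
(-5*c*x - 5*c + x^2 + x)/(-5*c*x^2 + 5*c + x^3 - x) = 1/(x - 1)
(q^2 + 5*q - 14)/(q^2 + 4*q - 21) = (q - 2)/(q - 3)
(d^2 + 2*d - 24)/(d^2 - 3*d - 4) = (d + 6)/(d + 1)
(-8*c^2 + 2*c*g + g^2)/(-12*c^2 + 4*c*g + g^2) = (4*c + g)/(6*c + g)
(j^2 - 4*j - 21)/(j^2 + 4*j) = (j^2 - 4*j - 21)/(j*(j + 4))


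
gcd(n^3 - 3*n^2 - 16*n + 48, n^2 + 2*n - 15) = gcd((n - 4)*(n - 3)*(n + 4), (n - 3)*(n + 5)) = n - 3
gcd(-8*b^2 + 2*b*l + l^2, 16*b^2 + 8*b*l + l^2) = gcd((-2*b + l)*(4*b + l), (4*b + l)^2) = 4*b + l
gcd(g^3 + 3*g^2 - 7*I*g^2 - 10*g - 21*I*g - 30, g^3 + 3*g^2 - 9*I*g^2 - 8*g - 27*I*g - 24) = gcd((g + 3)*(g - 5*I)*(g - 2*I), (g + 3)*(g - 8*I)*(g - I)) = g + 3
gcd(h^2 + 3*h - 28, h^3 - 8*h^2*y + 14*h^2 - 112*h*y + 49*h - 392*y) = h + 7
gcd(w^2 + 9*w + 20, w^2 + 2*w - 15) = w + 5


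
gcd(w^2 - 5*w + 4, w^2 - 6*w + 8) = w - 4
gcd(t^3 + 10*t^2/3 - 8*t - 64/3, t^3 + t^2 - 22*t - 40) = t^2 + 6*t + 8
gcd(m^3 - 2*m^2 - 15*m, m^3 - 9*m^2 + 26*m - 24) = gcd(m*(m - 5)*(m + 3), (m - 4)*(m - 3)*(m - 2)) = 1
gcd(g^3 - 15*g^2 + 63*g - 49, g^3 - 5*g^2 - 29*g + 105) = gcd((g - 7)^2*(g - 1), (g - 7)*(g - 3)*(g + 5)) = g - 7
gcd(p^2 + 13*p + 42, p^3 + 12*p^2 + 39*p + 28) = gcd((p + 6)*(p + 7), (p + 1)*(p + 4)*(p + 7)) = p + 7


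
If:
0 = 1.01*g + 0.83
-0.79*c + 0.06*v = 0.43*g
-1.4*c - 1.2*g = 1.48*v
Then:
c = 0.46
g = -0.82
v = 0.23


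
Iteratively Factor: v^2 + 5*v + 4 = (v + 4)*(v + 1)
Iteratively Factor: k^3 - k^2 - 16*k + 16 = (k + 4)*(k^2 - 5*k + 4) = (k - 4)*(k + 4)*(k - 1)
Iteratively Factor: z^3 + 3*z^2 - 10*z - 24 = (z + 2)*(z^2 + z - 12) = (z - 3)*(z + 2)*(z + 4)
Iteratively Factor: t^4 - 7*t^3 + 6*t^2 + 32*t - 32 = (t - 4)*(t^3 - 3*t^2 - 6*t + 8) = (t - 4)^2*(t^2 + t - 2) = (t - 4)^2*(t - 1)*(t + 2)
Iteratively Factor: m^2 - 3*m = (m)*(m - 3)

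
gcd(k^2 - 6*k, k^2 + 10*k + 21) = 1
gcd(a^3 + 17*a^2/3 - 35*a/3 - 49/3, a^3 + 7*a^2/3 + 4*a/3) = a + 1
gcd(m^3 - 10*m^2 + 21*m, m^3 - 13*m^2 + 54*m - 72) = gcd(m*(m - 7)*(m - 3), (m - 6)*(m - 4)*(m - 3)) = m - 3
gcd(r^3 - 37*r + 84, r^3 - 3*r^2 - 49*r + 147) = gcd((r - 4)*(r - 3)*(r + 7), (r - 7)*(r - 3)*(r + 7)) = r^2 + 4*r - 21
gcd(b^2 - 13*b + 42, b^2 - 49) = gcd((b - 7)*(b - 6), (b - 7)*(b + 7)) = b - 7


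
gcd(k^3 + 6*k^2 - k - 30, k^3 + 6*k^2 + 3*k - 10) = k + 5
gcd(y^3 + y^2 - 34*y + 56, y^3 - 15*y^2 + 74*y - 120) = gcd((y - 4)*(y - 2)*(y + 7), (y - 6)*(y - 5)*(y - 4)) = y - 4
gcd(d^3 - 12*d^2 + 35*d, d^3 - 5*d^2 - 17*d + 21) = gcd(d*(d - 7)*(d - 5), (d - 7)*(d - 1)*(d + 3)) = d - 7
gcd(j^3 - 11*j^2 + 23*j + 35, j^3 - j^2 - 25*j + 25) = j - 5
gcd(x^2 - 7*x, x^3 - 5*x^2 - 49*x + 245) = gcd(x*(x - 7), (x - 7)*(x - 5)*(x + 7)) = x - 7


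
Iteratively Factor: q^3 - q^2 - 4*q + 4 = (q - 2)*(q^2 + q - 2) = (q - 2)*(q - 1)*(q + 2)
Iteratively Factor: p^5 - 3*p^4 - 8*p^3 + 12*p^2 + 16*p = (p - 2)*(p^4 - p^3 - 10*p^2 - 8*p) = (p - 4)*(p - 2)*(p^3 + 3*p^2 + 2*p) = (p - 4)*(p - 2)*(p + 1)*(p^2 + 2*p) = p*(p - 4)*(p - 2)*(p + 1)*(p + 2)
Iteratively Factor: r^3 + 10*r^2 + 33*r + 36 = (r + 3)*(r^2 + 7*r + 12) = (r + 3)*(r + 4)*(r + 3)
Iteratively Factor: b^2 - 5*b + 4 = (b - 4)*(b - 1)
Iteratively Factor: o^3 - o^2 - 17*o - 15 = (o + 1)*(o^2 - 2*o - 15) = (o - 5)*(o + 1)*(o + 3)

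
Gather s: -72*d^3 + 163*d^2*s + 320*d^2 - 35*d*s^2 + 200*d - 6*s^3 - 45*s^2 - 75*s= -72*d^3 + 320*d^2 + 200*d - 6*s^3 + s^2*(-35*d - 45) + s*(163*d^2 - 75)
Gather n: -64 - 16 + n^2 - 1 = n^2 - 81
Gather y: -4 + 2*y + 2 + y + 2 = 3*y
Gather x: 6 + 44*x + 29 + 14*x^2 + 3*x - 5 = 14*x^2 + 47*x + 30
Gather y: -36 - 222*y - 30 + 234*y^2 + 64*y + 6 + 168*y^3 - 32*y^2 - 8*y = 168*y^3 + 202*y^2 - 166*y - 60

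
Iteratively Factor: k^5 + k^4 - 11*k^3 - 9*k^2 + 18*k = (k + 3)*(k^4 - 2*k^3 - 5*k^2 + 6*k) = (k + 2)*(k + 3)*(k^3 - 4*k^2 + 3*k) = k*(k + 2)*(k + 3)*(k^2 - 4*k + 3) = k*(k - 1)*(k + 2)*(k + 3)*(k - 3)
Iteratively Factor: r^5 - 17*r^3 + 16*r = (r - 4)*(r^4 + 4*r^3 - r^2 - 4*r) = (r - 4)*(r + 4)*(r^3 - r) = (r - 4)*(r - 1)*(r + 4)*(r^2 + r) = (r - 4)*(r - 1)*(r + 1)*(r + 4)*(r)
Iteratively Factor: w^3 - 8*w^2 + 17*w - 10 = (w - 2)*(w^2 - 6*w + 5) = (w - 5)*(w - 2)*(w - 1)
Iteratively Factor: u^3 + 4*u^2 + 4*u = (u)*(u^2 + 4*u + 4) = u*(u + 2)*(u + 2)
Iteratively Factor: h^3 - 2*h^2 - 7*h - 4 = (h + 1)*(h^2 - 3*h - 4) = (h - 4)*(h + 1)*(h + 1)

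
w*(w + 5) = w^2 + 5*w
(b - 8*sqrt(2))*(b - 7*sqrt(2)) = b^2 - 15*sqrt(2)*b + 112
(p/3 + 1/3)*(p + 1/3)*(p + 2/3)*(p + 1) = p^4/3 + p^3 + 29*p^2/27 + 13*p/27 + 2/27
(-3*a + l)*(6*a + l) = -18*a^2 + 3*a*l + l^2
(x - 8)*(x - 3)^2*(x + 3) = x^4 - 11*x^3 + 15*x^2 + 99*x - 216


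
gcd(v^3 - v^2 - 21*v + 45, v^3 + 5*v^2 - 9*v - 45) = v^2 + 2*v - 15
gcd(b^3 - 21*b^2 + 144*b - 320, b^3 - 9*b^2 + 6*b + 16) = b - 8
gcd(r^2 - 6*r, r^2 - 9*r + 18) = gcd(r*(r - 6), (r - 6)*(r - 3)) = r - 6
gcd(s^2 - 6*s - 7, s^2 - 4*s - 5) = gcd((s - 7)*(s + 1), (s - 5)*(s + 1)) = s + 1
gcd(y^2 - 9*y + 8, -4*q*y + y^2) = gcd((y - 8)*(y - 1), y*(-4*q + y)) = 1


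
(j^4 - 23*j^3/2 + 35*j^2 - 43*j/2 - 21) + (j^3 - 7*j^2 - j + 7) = j^4 - 21*j^3/2 + 28*j^2 - 45*j/2 - 14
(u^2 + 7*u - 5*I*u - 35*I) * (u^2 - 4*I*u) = u^4 + 7*u^3 - 9*I*u^3 - 20*u^2 - 63*I*u^2 - 140*u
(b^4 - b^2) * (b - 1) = b^5 - b^4 - b^3 + b^2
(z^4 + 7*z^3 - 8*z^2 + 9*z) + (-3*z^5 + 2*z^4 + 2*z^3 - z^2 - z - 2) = -3*z^5 + 3*z^4 + 9*z^3 - 9*z^2 + 8*z - 2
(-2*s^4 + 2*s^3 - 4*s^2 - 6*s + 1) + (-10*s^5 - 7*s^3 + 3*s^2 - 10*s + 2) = -10*s^5 - 2*s^4 - 5*s^3 - s^2 - 16*s + 3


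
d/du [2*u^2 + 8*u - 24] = 4*u + 8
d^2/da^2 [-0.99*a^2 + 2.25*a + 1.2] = -1.98000000000000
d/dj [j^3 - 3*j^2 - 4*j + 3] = 3*j^2 - 6*j - 4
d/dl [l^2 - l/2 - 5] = 2*l - 1/2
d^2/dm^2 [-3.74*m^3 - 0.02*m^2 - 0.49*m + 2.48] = -22.44*m - 0.04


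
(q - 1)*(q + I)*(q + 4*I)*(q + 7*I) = q^4 - q^3 + 12*I*q^3 - 39*q^2 - 12*I*q^2 + 39*q - 28*I*q + 28*I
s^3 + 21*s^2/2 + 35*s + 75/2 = (s + 5/2)*(s + 3)*(s + 5)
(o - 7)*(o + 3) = o^2 - 4*o - 21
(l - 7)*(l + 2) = l^2 - 5*l - 14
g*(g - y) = g^2 - g*y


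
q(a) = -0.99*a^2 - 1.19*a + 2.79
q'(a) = -1.98*a - 1.19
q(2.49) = -6.31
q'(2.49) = -6.12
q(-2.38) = 0.01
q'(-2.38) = 3.52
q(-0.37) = 3.09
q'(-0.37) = -0.46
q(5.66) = -35.66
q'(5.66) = -12.40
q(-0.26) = 3.03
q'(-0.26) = -0.68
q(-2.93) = -2.22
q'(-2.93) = 4.61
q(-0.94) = 3.03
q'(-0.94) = 0.67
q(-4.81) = -14.39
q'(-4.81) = 8.33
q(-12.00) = -125.49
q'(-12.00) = 22.57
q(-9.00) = -66.69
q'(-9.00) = 16.63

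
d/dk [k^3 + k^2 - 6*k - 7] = 3*k^2 + 2*k - 6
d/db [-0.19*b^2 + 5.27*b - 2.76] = 5.27 - 0.38*b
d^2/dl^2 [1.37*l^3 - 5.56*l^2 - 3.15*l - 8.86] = 8.22*l - 11.12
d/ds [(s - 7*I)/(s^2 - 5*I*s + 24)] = (-s^2 + 14*I*s + 59)/(s^4 - 10*I*s^3 + 23*s^2 - 240*I*s + 576)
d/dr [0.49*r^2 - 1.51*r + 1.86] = 0.98*r - 1.51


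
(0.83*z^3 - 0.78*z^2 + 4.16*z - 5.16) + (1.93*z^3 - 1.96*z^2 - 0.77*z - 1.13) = 2.76*z^3 - 2.74*z^2 + 3.39*z - 6.29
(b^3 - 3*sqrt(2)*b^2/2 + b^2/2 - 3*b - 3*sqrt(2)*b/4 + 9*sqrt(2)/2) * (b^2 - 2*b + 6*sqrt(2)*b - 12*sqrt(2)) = b^5 - 3*b^4/2 + 9*sqrt(2)*b^4/2 - 22*b^3 - 27*sqrt(2)*b^3/4 - 18*sqrt(2)*b^2 + 33*b^2 + 27*sqrt(2)*b + 72*b - 108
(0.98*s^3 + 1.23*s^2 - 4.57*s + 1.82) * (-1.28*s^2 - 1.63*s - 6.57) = -1.2544*s^5 - 3.1718*s^4 - 2.5939*s^3 - 2.9616*s^2 + 27.0583*s - 11.9574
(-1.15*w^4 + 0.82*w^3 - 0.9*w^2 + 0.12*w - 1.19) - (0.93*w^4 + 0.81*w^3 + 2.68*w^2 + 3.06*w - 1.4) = -2.08*w^4 + 0.0099999999999999*w^3 - 3.58*w^2 - 2.94*w + 0.21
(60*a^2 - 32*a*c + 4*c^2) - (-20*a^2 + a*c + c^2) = 80*a^2 - 33*a*c + 3*c^2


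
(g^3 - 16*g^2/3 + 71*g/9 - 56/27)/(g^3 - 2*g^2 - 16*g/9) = (9*g^2 - 24*g + 7)/(3*g*(3*g + 2))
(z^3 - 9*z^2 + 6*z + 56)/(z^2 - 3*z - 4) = (z^2 - 5*z - 14)/(z + 1)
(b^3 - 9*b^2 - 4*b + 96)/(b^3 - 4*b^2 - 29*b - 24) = (b - 4)/(b + 1)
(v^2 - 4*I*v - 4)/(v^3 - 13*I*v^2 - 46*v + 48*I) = (v - 2*I)/(v^2 - 11*I*v - 24)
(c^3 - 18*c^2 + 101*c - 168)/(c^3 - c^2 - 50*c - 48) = (c^2 - 10*c + 21)/(c^2 + 7*c + 6)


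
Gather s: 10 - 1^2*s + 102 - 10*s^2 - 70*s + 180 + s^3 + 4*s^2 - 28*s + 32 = s^3 - 6*s^2 - 99*s + 324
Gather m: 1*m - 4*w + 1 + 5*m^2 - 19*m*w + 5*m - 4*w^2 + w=5*m^2 + m*(6 - 19*w) - 4*w^2 - 3*w + 1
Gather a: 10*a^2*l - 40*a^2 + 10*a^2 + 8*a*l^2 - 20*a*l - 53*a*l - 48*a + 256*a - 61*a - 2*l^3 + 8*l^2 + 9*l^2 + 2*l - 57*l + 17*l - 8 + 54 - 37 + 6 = a^2*(10*l - 30) + a*(8*l^2 - 73*l + 147) - 2*l^3 + 17*l^2 - 38*l + 15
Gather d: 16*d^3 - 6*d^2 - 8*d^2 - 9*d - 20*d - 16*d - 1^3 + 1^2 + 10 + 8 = 16*d^3 - 14*d^2 - 45*d + 18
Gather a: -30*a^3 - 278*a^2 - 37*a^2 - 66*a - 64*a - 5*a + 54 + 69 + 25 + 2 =-30*a^3 - 315*a^2 - 135*a + 150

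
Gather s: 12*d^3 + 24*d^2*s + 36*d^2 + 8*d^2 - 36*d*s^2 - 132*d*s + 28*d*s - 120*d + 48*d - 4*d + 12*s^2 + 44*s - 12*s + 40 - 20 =12*d^3 + 44*d^2 - 76*d + s^2*(12 - 36*d) + s*(24*d^2 - 104*d + 32) + 20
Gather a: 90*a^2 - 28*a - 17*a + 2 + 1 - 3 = 90*a^2 - 45*a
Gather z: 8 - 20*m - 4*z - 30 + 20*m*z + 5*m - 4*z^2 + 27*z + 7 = -15*m - 4*z^2 + z*(20*m + 23) - 15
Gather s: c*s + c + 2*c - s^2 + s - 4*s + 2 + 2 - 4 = 3*c - s^2 + s*(c - 3)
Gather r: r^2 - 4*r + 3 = r^2 - 4*r + 3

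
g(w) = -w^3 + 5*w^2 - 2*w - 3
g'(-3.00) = -59.00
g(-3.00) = 75.00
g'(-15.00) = -827.00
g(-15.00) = 4527.00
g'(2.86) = 2.06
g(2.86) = 8.78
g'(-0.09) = -2.92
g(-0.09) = -2.78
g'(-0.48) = -7.49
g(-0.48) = -0.78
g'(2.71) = 3.07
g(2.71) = 8.40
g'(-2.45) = -44.51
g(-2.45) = 46.62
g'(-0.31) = -5.39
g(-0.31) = -1.87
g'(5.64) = -41.03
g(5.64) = -34.64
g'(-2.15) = -37.37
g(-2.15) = 34.35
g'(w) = -3*w^2 + 10*w - 2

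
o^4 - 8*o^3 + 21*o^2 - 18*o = o*(o - 3)^2*(o - 2)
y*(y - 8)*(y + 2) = y^3 - 6*y^2 - 16*y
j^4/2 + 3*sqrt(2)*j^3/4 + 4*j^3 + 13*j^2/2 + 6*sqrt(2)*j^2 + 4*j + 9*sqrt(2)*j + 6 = (j/2 + sqrt(2)/2)*(j + 2)*(j + 6)*(j + sqrt(2)/2)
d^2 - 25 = (d - 5)*(d + 5)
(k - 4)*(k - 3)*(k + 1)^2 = k^4 - 5*k^3 - k^2 + 17*k + 12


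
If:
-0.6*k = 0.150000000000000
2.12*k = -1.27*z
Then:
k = -0.25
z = 0.42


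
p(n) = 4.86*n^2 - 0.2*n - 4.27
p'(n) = 9.72*n - 0.2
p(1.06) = 0.98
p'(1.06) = 10.10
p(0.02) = -4.27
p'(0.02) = -0.01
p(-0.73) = -1.53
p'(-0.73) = -7.30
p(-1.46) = 6.38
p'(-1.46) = -14.39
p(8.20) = 320.88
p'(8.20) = 79.50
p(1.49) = 6.22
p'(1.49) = 14.28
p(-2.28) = 21.45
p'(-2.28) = -22.36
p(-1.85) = 12.73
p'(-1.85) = -18.18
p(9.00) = 387.59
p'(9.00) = 87.28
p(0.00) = -4.27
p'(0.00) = -0.20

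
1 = 1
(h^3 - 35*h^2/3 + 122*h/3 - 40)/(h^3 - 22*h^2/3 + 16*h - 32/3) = (3*h^2 - 23*h + 30)/(3*h^2 - 10*h + 8)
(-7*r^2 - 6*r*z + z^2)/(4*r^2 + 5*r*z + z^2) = (-7*r + z)/(4*r + z)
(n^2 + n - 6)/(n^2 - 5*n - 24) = (n - 2)/(n - 8)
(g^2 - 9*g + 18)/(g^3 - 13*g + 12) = (g - 6)/(g^2 + 3*g - 4)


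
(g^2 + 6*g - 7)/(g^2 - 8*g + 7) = (g + 7)/(g - 7)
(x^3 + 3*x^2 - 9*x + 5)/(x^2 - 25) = (x^2 - 2*x + 1)/(x - 5)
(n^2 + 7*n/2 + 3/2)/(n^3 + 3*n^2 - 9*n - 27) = (n + 1/2)/(n^2 - 9)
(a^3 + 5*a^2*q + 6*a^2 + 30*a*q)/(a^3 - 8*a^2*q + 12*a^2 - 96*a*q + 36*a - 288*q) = a*(-a - 5*q)/(-a^2 + 8*a*q - 6*a + 48*q)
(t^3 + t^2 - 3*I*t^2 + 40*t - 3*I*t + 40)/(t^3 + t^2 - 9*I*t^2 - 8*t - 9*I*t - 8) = (t + 5*I)/(t - I)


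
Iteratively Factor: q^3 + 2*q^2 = (q)*(q^2 + 2*q) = q*(q + 2)*(q)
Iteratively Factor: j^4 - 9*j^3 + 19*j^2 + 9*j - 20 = (j - 4)*(j^3 - 5*j^2 - j + 5) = (j - 4)*(j - 1)*(j^2 - 4*j - 5) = (j - 4)*(j - 1)*(j + 1)*(j - 5)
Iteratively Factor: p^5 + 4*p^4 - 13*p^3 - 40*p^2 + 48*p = (p - 1)*(p^4 + 5*p^3 - 8*p^2 - 48*p) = (p - 3)*(p - 1)*(p^3 + 8*p^2 + 16*p) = p*(p - 3)*(p - 1)*(p^2 + 8*p + 16) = p*(p - 3)*(p - 1)*(p + 4)*(p + 4)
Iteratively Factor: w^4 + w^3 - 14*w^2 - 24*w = (w - 4)*(w^3 + 5*w^2 + 6*w) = (w - 4)*(w + 2)*(w^2 + 3*w) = (w - 4)*(w + 2)*(w + 3)*(w)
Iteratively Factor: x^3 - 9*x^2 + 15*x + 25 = (x - 5)*(x^2 - 4*x - 5) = (x - 5)^2*(x + 1)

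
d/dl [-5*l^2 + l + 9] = 1 - 10*l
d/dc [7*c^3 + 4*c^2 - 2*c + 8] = 21*c^2 + 8*c - 2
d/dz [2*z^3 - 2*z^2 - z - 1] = 6*z^2 - 4*z - 1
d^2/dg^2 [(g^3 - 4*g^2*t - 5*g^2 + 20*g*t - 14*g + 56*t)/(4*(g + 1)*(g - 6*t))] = 2*(-3*g^3*t^2 + 3*g^3*t + 2*g^3 - 9*g^2*t^2 - 15*g^2*t + 135*g*t^2 + 21*g*t - 288*t^3 - 27*t^2 + 7*t)/(-g^6 + 18*g^5*t - 3*g^5 - 108*g^4*t^2 + 54*g^4*t - 3*g^4 + 216*g^3*t^3 - 324*g^3*t^2 + 54*g^3*t - g^3 + 648*g^2*t^3 - 324*g^2*t^2 + 18*g^2*t + 648*g*t^3 - 108*g*t^2 + 216*t^3)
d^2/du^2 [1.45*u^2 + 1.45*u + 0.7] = 2.90000000000000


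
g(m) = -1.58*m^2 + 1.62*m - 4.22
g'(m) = 1.62 - 3.16*m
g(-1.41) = -9.65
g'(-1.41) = 6.08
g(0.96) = -4.12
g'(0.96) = -1.41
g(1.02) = -4.21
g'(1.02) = -1.60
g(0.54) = -3.81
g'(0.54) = -0.09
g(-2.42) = -17.39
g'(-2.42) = 9.27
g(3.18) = -15.05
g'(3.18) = -8.43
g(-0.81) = -6.57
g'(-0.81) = 4.18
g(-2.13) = -14.84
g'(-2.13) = 8.35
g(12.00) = -212.30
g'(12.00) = -36.30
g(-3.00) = -23.30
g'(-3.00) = 11.10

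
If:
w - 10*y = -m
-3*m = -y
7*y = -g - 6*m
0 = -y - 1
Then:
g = 9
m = -1/3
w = -29/3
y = -1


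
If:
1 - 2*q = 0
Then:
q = 1/2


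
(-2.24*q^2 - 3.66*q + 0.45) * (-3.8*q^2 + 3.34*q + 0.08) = 8.512*q^4 + 6.4264*q^3 - 14.1136*q^2 + 1.2102*q + 0.036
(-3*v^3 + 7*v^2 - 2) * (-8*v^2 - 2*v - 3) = 24*v^5 - 50*v^4 - 5*v^3 - 5*v^2 + 4*v + 6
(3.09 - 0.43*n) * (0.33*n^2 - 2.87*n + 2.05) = -0.1419*n^3 + 2.2538*n^2 - 9.7498*n + 6.3345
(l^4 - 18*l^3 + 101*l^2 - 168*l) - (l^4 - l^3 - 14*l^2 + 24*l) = -17*l^3 + 115*l^2 - 192*l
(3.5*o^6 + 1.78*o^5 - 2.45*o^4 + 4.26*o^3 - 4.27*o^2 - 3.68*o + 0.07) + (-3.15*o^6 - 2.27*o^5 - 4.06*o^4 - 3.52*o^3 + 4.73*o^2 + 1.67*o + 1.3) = 0.35*o^6 - 0.49*o^5 - 6.51*o^4 + 0.74*o^3 + 0.460000000000001*o^2 - 2.01*o + 1.37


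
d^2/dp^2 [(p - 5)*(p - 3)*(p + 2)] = 6*p - 12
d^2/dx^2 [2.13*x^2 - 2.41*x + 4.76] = 4.26000000000000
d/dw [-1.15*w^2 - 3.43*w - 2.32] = -2.3*w - 3.43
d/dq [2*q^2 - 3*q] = 4*q - 3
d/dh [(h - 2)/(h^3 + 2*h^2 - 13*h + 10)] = 2*(-h - 2)/(h^4 + 8*h^3 + 6*h^2 - 40*h + 25)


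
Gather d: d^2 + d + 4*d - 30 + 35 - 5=d^2 + 5*d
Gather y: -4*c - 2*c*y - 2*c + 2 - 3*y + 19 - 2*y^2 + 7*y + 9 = -6*c - 2*y^2 + y*(4 - 2*c) + 30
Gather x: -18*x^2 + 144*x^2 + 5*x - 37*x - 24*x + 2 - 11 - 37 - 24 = 126*x^2 - 56*x - 70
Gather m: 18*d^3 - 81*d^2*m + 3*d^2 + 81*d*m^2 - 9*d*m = 18*d^3 + 3*d^2 + 81*d*m^2 + m*(-81*d^2 - 9*d)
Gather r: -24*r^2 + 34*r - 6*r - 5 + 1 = -24*r^2 + 28*r - 4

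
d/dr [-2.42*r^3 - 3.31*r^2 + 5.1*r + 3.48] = -7.26*r^2 - 6.62*r + 5.1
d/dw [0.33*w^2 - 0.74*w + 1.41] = 0.66*w - 0.74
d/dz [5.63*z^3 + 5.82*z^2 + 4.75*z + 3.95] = 16.89*z^2 + 11.64*z + 4.75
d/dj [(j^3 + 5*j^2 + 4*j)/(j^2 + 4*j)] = 1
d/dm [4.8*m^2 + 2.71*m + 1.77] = 9.6*m + 2.71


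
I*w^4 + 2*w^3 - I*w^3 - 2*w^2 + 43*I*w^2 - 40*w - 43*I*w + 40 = (w - 8*I)*(w + I)*(w + 5*I)*(I*w - I)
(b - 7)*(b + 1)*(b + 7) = b^3 + b^2 - 49*b - 49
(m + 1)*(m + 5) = m^2 + 6*m + 5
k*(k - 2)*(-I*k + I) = -I*k^3 + 3*I*k^2 - 2*I*k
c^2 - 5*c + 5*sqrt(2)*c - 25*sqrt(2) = (c - 5)*(c + 5*sqrt(2))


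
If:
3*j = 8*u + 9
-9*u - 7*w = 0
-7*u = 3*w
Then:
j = 3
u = 0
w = 0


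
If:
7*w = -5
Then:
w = -5/7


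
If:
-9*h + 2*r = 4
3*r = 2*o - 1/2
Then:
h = 2*r/9 - 4/9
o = 3*r/2 + 1/4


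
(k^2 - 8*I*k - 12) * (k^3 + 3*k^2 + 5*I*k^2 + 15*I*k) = k^5 + 3*k^4 - 3*I*k^4 + 28*k^3 - 9*I*k^3 + 84*k^2 - 60*I*k^2 - 180*I*k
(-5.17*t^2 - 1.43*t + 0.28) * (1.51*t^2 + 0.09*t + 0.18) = -7.8067*t^4 - 2.6246*t^3 - 0.6365*t^2 - 0.2322*t + 0.0504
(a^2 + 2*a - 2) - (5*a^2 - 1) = -4*a^2 + 2*a - 1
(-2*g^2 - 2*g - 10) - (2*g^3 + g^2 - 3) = -2*g^3 - 3*g^2 - 2*g - 7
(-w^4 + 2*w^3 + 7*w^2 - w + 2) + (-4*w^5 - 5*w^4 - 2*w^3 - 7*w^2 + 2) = -4*w^5 - 6*w^4 - w + 4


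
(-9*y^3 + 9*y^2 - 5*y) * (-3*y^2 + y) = 27*y^5 - 36*y^4 + 24*y^3 - 5*y^2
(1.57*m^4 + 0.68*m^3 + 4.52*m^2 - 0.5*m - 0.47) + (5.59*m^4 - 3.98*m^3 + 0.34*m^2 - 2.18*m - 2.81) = 7.16*m^4 - 3.3*m^3 + 4.86*m^2 - 2.68*m - 3.28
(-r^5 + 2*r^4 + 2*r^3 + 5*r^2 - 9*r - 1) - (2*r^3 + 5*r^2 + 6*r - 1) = -r^5 + 2*r^4 - 15*r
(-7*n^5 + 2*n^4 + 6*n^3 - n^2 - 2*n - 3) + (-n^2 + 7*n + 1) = -7*n^5 + 2*n^4 + 6*n^3 - 2*n^2 + 5*n - 2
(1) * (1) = 1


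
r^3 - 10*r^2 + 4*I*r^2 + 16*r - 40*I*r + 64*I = (r - 8)*(r - 2)*(r + 4*I)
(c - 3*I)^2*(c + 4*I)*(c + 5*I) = c^4 + 3*I*c^3 + 25*c^2 + 39*I*c + 180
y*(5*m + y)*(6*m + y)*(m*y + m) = 30*m^3*y^2 + 30*m^3*y + 11*m^2*y^3 + 11*m^2*y^2 + m*y^4 + m*y^3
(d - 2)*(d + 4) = d^2 + 2*d - 8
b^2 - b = b*(b - 1)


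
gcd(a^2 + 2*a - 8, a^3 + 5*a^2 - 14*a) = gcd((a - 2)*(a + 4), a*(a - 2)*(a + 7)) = a - 2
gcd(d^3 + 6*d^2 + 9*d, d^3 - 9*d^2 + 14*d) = d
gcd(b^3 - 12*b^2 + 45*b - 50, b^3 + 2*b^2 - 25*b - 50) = b - 5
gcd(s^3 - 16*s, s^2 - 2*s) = s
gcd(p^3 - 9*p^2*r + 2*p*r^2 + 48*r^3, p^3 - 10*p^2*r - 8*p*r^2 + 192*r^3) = p - 8*r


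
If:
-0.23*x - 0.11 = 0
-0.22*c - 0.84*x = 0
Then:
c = 1.83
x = -0.48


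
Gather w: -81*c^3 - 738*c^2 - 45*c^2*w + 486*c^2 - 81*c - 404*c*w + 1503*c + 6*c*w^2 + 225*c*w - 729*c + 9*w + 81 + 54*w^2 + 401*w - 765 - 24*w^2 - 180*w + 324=-81*c^3 - 252*c^2 + 693*c + w^2*(6*c + 30) + w*(-45*c^2 - 179*c + 230) - 360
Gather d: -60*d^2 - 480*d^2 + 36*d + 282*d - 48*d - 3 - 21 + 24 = -540*d^2 + 270*d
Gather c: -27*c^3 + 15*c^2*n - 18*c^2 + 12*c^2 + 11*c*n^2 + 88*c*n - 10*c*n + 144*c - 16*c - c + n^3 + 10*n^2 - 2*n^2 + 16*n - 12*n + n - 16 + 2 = -27*c^3 + c^2*(15*n - 6) + c*(11*n^2 + 78*n + 127) + n^3 + 8*n^2 + 5*n - 14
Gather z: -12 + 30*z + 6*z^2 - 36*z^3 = -36*z^3 + 6*z^2 + 30*z - 12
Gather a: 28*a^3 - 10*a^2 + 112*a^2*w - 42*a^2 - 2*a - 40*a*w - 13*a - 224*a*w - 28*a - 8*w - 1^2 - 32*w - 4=28*a^3 + a^2*(112*w - 52) + a*(-264*w - 43) - 40*w - 5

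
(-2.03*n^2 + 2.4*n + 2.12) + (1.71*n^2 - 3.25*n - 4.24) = -0.32*n^2 - 0.85*n - 2.12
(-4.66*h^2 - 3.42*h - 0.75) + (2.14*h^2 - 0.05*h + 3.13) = -2.52*h^2 - 3.47*h + 2.38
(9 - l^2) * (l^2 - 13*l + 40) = -l^4 + 13*l^3 - 31*l^2 - 117*l + 360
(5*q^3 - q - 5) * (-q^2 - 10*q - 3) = -5*q^5 - 50*q^4 - 14*q^3 + 15*q^2 + 53*q + 15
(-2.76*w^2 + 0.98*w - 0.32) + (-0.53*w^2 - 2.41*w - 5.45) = -3.29*w^2 - 1.43*w - 5.77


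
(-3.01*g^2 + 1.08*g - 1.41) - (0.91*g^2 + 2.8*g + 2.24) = -3.92*g^2 - 1.72*g - 3.65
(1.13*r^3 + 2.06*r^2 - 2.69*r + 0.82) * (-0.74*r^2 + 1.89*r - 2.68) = -0.8362*r^5 + 0.6113*r^4 + 2.8556*r^3 - 11.2117*r^2 + 8.759*r - 2.1976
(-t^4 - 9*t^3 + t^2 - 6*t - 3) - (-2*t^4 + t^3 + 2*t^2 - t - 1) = t^4 - 10*t^3 - t^2 - 5*t - 2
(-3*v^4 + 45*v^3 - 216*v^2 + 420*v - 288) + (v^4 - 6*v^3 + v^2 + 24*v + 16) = -2*v^4 + 39*v^3 - 215*v^2 + 444*v - 272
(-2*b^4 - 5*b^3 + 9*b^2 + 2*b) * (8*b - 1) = -16*b^5 - 38*b^4 + 77*b^3 + 7*b^2 - 2*b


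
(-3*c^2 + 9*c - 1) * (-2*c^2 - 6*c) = 6*c^4 - 52*c^2 + 6*c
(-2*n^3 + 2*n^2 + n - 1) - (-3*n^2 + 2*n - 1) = -2*n^3 + 5*n^2 - n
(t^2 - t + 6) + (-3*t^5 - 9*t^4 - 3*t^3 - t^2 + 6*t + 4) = -3*t^5 - 9*t^4 - 3*t^3 + 5*t + 10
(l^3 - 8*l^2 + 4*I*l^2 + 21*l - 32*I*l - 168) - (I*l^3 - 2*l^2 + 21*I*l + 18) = l^3 - I*l^3 - 6*l^2 + 4*I*l^2 + 21*l - 53*I*l - 186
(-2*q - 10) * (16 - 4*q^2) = 8*q^3 + 40*q^2 - 32*q - 160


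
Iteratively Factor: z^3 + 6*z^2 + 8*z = (z + 4)*(z^2 + 2*z) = (z + 2)*(z + 4)*(z)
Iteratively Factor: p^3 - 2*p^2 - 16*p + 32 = (p - 2)*(p^2 - 16) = (p - 4)*(p - 2)*(p + 4)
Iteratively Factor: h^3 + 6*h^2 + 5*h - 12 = (h + 3)*(h^2 + 3*h - 4) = (h - 1)*(h + 3)*(h + 4)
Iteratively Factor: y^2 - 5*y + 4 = (y - 4)*(y - 1)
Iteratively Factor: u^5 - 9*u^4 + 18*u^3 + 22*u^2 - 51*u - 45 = (u + 1)*(u^4 - 10*u^3 + 28*u^2 - 6*u - 45) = (u - 3)*(u + 1)*(u^3 - 7*u^2 + 7*u + 15) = (u - 3)*(u + 1)^2*(u^2 - 8*u + 15) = (u - 3)^2*(u + 1)^2*(u - 5)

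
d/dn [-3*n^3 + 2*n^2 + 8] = n*(4 - 9*n)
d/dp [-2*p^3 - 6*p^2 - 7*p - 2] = -6*p^2 - 12*p - 7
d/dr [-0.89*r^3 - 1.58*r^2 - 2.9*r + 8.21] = -2.67*r^2 - 3.16*r - 2.9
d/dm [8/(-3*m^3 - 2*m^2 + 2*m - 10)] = 8*(9*m^2 + 4*m - 2)/(3*m^3 + 2*m^2 - 2*m + 10)^2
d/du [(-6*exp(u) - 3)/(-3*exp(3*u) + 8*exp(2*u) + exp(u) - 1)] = 3*((2*exp(u) + 1)*(-9*exp(2*u) + 16*exp(u) + 1) + 6*exp(3*u) - 16*exp(2*u) - 2*exp(u) + 2)*exp(u)/(3*exp(3*u) - 8*exp(2*u) - exp(u) + 1)^2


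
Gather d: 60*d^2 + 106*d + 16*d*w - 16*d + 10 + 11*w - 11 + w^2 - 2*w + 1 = 60*d^2 + d*(16*w + 90) + w^2 + 9*w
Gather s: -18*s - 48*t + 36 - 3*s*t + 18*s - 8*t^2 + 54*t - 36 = -3*s*t - 8*t^2 + 6*t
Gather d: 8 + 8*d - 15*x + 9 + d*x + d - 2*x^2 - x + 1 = d*(x + 9) - 2*x^2 - 16*x + 18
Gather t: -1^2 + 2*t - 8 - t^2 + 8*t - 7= -t^2 + 10*t - 16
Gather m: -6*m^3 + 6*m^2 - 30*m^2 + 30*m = -6*m^3 - 24*m^2 + 30*m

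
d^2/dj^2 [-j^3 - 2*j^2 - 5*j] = -6*j - 4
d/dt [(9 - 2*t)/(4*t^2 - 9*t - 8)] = (8*t^2 - 72*t + 97)/(16*t^4 - 72*t^3 + 17*t^2 + 144*t + 64)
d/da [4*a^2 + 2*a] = 8*a + 2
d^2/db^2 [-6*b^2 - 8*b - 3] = -12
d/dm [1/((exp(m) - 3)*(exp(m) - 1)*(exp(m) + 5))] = -((exp(m) - 3)*(exp(m) - 1) + (exp(m) - 3)*(exp(m) + 5) + (exp(m) - 1)*(exp(m) + 5))/(4*(exp(m) - 3)^2*(exp(m) + 5)^2*sinh(m/2)^2)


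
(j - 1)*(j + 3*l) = j^2 + 3*j*l - j - 3*l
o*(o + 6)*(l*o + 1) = l*o^3 + 6*l*o^2 + o^2 + 6*o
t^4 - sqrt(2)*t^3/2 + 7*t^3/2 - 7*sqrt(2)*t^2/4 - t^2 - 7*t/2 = t*(t + 7/2)*(t - sqrt(2))*(t + sqrt(2)/2)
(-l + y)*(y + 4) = -l*y - 4*l + y^2 + 4*y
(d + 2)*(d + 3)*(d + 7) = d^3 + 12*d^2 + 41*d + 42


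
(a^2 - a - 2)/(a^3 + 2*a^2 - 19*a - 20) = (a - 2)/(a^2 + a - 20)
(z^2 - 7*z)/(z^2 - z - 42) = z/(z + 6)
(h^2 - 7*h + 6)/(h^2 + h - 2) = (h - 6)/(h + 2)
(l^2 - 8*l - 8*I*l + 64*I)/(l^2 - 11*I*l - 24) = (l - 8)/(l - 3*I)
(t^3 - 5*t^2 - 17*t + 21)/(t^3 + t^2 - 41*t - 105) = (t - 1)/(t + 5)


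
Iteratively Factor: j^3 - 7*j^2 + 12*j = (j - 4)*(j^2 - 3*j) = j*(j - 4)*(j - 3)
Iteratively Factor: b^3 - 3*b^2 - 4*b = (b)*(b^2 - 3*b - 4) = b*(b + 1)*(b - 4)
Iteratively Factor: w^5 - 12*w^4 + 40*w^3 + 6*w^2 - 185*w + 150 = (w - 3)*(w^4 - 9*w^3 + 13*w^2 + 45*w - 50) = (w - 5)*(w - 3)*(w^3 - 4*w^2 - 7*w + 10) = (w - 5)*(w - 3)*(w - 1)*(w^2 - 3*w - 10) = (w - 5)*(w - 3)*(w - 1)*(w + 2)*(w - 5)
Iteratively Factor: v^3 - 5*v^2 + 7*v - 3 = (v - 3)*(v^2 - 2*v + 1) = (v - 3)*(v - 1)*(v - 1)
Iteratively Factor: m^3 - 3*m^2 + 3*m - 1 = (m - 1)*(m^2 - 2*m + 1) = (m - 1)^2*(m - 1)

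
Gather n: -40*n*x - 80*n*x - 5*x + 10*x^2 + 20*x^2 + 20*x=-120*n*x + 30*x^2 + 15*x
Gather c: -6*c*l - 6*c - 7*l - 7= c*(-6*l - 6) - 7*l - 7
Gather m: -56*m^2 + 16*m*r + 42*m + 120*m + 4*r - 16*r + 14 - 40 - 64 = -56*m^2 + m*(16*r + 162) - 12*r - 90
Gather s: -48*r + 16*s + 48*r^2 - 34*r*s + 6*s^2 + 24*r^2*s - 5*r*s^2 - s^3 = 48*r^2 - 48*r - s^3 + s^2*(6 - 5*r) + s*(24*r^2 - 34*r + 16)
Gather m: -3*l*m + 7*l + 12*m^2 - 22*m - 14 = 7*l + 12*m^2 + m*(-3*l - 22) - 14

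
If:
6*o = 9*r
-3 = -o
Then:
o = 3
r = 2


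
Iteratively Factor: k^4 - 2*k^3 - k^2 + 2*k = (k - 2)*(k^3 - k) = (k - 2)*(k + 1)*(k^2 - k) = k*(k - 2)*(k + 1)*(k - 1)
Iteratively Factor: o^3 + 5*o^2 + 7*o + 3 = (o + 3)*(o^2 + 2*o + 1) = (o + 1)*(o + 3)*(o + 1)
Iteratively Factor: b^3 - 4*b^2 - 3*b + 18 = (b - 3)*(b^2 - b - 6) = (b - 3)*(b + 2)*(b - 3)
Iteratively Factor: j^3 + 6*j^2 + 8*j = (j)*(j^2 + 6*j + 8) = j*(j + 2)*(j + 4)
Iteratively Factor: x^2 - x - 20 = (x + 4)*(x - 5)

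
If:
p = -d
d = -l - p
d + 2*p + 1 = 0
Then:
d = 1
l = 0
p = -1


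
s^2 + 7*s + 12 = (s + 3)*(s + 4)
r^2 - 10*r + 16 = (r - 8)*(r - 2)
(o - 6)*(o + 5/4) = o^2 - 19*o/4 - 15/2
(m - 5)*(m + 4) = m^2 - m - 20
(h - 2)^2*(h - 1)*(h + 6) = h^4 + h^3 - 22*h^2 + 44*h - 24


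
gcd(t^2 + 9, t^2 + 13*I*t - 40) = 1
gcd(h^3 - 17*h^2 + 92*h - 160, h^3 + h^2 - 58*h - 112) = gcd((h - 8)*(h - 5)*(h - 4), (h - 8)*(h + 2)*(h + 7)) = h - 8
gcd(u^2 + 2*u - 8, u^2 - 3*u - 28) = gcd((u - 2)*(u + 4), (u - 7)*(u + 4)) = u + 4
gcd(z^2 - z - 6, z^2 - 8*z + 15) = z - 3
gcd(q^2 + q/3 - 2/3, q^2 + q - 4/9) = 1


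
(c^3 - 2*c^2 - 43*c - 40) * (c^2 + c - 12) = c^5 - c^4 - 57*c^3 - 59*c^2 + 476*c + 480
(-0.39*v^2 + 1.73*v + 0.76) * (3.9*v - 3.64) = -1.521*v^3 + 8.1666*v^2 - 3.3332*v - 2.7664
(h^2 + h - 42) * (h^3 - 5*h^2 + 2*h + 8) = h^5 - 4*h^4 - 45*h^3 + 220*h^2 - 76*h - 336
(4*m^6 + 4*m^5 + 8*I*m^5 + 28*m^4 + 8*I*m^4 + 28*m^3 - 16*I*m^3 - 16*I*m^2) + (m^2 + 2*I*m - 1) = 4*m^6 + 4*m^5 + 8*I*m^5 + 28*m^4 + 8*I*m^4 + 28*m^3 - 16*I*m^3 + m^2 - 16*I*m^2 + 2*I*m - 1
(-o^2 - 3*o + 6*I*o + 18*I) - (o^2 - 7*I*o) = -2*o^2 - 3*o + 13*I*o + 18*I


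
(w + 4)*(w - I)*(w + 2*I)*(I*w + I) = I*w^4 - w^3 + 5*I*w^3 - 5*w^2 + 6*I*w^2 - 4*w + 10*I*w + 8*I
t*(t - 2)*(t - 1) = t^3 - 3*t^2 + 2*t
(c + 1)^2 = c^2 + 2*c + 1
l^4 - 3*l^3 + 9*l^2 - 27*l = l*(l - 3)*(l - 3*I)*(l + 3*I)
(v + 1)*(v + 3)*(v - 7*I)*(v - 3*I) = v^4 + 4*v^3 - 10*I*v^3 - 18*v^2 - 40*I*v^2 - 84*v - 30*I*v - 63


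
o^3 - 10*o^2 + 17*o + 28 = (o - 7)*(o - 4)*(o + 1)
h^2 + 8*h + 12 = (h + 2)*(h + 6)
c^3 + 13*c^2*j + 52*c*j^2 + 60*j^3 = (c + 2*j)*(c + 5*j)*(c + 6*j)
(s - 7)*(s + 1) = s^2 - 6*s - 7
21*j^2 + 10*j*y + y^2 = (3*j + y)*(7*j + y)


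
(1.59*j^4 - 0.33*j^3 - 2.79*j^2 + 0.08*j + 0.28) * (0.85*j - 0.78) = 1.3515*j^5 - 1.5207*j^4 - 2.1141*j^3 + 2.2442*j^2 + 0.1756*j - 0.2184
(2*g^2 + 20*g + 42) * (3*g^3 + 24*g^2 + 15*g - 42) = 6*g^5 + 108*g^4 + 636*g^3 + 1224*g^2 - 210*g - 1764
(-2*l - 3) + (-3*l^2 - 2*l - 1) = -3*l^2 - 4*l - 4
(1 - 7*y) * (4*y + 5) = -28*y^2 - 31*y + 5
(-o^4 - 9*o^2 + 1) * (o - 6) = -o^5 + 6*o^4 - 9*o^3 + 54*o^2 + o - 6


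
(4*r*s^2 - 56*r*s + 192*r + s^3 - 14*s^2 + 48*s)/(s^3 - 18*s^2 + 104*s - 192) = (4*r + s)/(s - 4)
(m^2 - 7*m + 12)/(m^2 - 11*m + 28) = (m - 3)/(m - 7)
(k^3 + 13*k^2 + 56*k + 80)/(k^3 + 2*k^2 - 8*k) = (k^2 + 9*k + 20)/(k*(k - 2))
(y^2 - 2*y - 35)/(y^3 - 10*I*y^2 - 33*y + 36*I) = (y^2 - 2*y - 35)/(y^3 - 10*I*y^2 - 33*y + 36*I)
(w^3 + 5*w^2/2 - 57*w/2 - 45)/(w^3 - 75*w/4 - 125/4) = 2*(2*w^2 + 15*w + 18)/(4*w^2 + 20*w + 25)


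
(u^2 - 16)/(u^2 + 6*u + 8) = (u - 4)/(u + 2)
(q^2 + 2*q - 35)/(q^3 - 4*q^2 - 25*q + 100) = (q + 7)/(q^2 + q - 20)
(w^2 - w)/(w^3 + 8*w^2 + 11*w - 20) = w/(w^2 + 9*w + 20)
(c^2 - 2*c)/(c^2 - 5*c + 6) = c/(c - 3)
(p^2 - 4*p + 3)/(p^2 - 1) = (p - 3)/(p + 1)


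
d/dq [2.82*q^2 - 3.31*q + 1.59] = 5.64*q - 3.31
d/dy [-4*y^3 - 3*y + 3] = -12*y^2 - 3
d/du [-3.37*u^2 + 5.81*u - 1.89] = 5.81 - 6.74*u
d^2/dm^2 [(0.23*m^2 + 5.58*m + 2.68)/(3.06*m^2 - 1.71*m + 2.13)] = (-3.5527136788005e-15*m^4 + 106.904772*m^3 + 141.572124*m^2 - 302.356152*m + 23.47281)/(28.652616*m^6 - 48.035268*m^5 + 86.676642*m^4 - 71.872839*m^3 + 60.333741*m^2 - 23.274297*m + 9.663597)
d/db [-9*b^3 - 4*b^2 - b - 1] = -27*b^2 - 8*b - 1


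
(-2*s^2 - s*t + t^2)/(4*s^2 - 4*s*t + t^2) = (-s - t)/(2*s - t)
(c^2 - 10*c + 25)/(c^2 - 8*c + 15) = (c - 5)/(c - 3)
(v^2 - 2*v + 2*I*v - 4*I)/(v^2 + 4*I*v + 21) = (v^2 + 2*v*(-1 + I) - 4*I)/(v^2 + 4*I*v + 21)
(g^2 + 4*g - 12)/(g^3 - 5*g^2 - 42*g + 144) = (g - 2)/(g^2 - 11*g + 24)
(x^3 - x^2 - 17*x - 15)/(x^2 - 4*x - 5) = x + 3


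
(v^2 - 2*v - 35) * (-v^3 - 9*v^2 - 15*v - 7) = -v^5 - 7*v^4 + 38*v^3 + 338*v^2 + 539*v + 245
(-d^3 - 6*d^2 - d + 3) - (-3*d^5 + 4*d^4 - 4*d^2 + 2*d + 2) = 3*d^5 - 4*d^4 - d^3 - 2*d^2 - 3*d + 1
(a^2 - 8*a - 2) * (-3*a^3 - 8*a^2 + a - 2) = -3*a^5 + 16*a^4 + 71*a^3 + 6*a^2 + 14*a + 4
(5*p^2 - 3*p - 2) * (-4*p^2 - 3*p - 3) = -20*p^4 - 3*p^3 + 2*p^2 + 15*p + 6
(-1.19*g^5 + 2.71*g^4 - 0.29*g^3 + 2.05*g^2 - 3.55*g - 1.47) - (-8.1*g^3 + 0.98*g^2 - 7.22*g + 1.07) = -1.19*g^5 + 2.71*g^4 + 7.81*g^3 + 1.07*g^2 + 3.67*g - 2.54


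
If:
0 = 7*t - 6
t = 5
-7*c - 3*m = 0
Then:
No Solution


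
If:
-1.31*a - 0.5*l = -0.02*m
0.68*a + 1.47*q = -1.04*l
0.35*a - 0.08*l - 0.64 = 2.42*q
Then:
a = 5.73422562141491*q + 1.59082217973231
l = -5.16276290630975*q - 1.04015296367113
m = 246.522705544933*q + 78.1950286806883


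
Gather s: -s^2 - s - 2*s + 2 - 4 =-s^2 - 3*s - 2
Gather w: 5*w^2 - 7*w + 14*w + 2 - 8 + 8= 5*w^2 + 7*w + 2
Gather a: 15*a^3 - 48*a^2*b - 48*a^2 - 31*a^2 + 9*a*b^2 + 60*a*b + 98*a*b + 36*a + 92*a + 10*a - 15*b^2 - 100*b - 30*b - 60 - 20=15*a^3 + a^2*(-48*b - 79) + a*(9*b^2 + 158*b + 138) - 15*b^2 - 130*b - 80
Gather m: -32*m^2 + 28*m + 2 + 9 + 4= -32*m^2 + 28*m + 15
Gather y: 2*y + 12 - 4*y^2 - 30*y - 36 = -4*y^2 - 28*y - 24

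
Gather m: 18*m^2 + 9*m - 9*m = 18*m^2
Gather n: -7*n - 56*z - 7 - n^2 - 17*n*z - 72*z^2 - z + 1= -n^2 + n*(-17*z - 7) - 72*z^2 - 57*z - 6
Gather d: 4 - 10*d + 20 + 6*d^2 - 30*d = 6*d^2 - 40*d + 24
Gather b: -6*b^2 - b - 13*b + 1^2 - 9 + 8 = -6*b^2 - 14*b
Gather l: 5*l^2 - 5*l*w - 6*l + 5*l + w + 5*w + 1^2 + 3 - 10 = 5*l^2 + l*(-5*w - 1) + 6*w - 6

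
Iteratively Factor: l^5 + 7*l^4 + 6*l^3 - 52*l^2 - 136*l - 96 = (l - 3)*(l^4 + 10*l^3 + 36*l^2 + 56*l + 32) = (l - 3)*(l + 2)*(l^3 + 8*l^2 + 20*l + 16) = (l - 3)*(l + 2)^2*(l^2 + 6*l + 8) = (l - 3)*(l + 2)^3*(l + 4)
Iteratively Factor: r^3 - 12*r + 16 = (r - 2)*(r^2 + 2*r - 8) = (r - 2)*(r + 4)*(r - 2)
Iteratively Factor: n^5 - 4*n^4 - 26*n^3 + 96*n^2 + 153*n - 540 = (n + 4)*(n^4 - 8*n^3 + 6*n^2 + 72*n - 135) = (n + 3)*(n + 4)*(n^3 - 11*n^2 + 39*n - 45) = (n - 3)*(n + 3)*(n + 4)*(n^2 - 8*n + 15) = (n - 5)*(n - 3)*(n + 3)*(n + 4)*(n - 3)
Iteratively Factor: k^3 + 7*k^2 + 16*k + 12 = (k + 3)*(k^2 + 4*k + 4) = (k + 2)*(k + 3)*(k + 2)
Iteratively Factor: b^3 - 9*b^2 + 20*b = (b - 4)*(b^2 - 5*b) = b*(b - 4)*(b - 5)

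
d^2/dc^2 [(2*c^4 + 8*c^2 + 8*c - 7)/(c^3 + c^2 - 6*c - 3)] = 2*(22*c^6 + 6*c^5 + 324*c^4 + 504*c^3 + 429*c^2 + 135*c - 345)/(c^9 + 3*c^8 - 15*c^7 - 44*c^6 + 72*c^5 + 207*c^4 - 81*c^3 - 297*c^2 - 162*c - 27)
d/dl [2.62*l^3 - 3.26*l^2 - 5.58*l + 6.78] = 7.86*l^2 - 6.52*l - 5.58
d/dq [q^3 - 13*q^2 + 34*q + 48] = 3*q^2 - 26*q + 34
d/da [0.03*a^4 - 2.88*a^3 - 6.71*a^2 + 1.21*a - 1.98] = 0.12*a^3 - 8.64*a^2 - 13.42*a + 1.21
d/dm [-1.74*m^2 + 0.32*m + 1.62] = 0.32 - 3.48*m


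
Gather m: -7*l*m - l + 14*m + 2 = -l + m*(14 - 7*l) + 2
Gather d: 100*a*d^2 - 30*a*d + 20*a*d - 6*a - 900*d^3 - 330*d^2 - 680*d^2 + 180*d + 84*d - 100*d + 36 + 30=-6*a - 900*d^3 + d^2*(100*a - 1010) + d*(164 - 10*a) + 66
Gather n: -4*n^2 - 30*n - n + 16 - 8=-4*n^2 - 31*n + 8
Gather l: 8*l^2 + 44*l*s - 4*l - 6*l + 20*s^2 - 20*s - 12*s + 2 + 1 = 8*l^2 + l*(44*s - 10) + 20*s^2 - 32*s + 3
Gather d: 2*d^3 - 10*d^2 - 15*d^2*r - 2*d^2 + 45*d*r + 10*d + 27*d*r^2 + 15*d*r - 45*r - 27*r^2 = 2*d^3 + d^2*(-15*r - 12) + d*(27*r^2 + 60*r + 10) - 27*r^2 - 45*r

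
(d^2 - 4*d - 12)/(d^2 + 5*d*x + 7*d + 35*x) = (d^2 - 4*d - 12)/(d^2 + 5*d*x + 7*d + 35*x)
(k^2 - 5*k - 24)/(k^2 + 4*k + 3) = (k - 8)/(k + 1)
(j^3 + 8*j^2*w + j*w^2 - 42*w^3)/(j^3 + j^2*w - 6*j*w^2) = (j + 7*w)/j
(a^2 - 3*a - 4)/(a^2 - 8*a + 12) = (a^2 - 3*a - 4)/(a^2 - 8*a + 12)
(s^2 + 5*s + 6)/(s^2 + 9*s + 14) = (s + 3)/(s + 7)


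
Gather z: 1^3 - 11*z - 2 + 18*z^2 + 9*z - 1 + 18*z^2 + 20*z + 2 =36*z^2 + 18*z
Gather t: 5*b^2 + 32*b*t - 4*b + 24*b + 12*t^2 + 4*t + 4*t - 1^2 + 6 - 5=5*b^2 + 20*b + 12*t^2 + t*(32*b + 8)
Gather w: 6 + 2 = 8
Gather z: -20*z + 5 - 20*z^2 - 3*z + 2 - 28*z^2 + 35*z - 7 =-48*z^2 + 12*z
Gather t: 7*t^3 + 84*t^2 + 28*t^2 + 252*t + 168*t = 7*t^3 + 112*t^2 + 420*t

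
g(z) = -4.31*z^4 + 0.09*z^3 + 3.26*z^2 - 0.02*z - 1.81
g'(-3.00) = 448.33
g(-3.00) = -323.95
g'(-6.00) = 3694.42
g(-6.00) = -5489.53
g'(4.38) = -1414.92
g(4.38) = -1518.05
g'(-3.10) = 495.96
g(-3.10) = -371.14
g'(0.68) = -0.88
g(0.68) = -1.21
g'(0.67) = -0.72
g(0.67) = -1.20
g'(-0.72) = 1.86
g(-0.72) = -1.30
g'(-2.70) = 323.68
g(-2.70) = -208.81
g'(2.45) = -235.96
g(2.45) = -136.26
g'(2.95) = -421.03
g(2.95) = -297.60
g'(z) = -17.24*z^3 + 0.27*z^2 + 6.52*z - 0.02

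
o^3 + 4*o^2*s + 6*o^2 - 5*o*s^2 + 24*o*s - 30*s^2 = (o + 6)*(o - s)*(o + 5*s)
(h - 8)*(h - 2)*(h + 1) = h^3 - 9*h^2 + 6*h + 16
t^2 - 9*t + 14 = (t - 7)*(t - 2)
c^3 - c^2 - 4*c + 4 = (c - 2)*(c - 1)*(c + 2)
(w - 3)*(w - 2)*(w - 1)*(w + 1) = w^4 - 5*w^3 + 5*w^2 + 5*w - 6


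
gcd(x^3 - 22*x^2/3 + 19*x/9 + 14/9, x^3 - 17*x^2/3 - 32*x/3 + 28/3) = x^2 - 23*x/3 + 14/3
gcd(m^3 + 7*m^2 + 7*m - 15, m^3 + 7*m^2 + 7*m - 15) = m^3 + 7*m^2 + 7*m - 15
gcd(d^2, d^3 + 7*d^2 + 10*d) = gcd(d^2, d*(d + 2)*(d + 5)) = d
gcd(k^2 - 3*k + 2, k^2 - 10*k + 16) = k - 2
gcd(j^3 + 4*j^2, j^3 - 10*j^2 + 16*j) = j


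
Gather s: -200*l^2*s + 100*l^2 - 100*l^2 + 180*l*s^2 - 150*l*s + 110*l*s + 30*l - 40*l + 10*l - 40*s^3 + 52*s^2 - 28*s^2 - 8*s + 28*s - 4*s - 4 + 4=-40*s^3 + s^2*(180*l + 24) + s*(-200*l^2 - 40*l + 16)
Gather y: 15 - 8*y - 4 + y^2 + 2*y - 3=y^2 - 6*y + 8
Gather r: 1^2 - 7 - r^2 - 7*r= -r^2 - 7*r - 6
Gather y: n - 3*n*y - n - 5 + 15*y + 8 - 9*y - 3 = y*(6 - 3*n)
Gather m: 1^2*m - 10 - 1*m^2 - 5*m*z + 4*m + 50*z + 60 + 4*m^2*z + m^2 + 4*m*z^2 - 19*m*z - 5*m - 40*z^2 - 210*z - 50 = 4*m^2*z + m*(4*z^2 - 24*z) - 40*z^2 - 160*z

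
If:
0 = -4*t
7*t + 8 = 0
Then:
No Solution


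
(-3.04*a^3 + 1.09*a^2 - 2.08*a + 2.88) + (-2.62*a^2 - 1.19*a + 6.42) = -3.04*a^3 - 1.53*a^2 - 3.27*a + 9.3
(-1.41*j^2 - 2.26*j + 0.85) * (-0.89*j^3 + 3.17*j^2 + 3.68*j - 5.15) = 1.2549*j^5 - 2.4583*j^4 - 13.1095*j^3 + 1.6392*j^2 + 14.767*j - 4.3775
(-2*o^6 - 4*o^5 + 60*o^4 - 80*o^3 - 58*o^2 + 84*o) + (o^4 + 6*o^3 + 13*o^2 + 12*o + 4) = -2*o^6 - 4*o^5 + 61*o^4 - 74*o^3 - 45*o^2 + 96*o + 4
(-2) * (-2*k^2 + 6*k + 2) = 4*k^2 - 12*k - 4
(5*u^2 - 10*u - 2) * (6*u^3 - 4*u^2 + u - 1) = 30*u^5 - 80*u^4 + 33*u^3 - 7*u^2 + 8*u + 2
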